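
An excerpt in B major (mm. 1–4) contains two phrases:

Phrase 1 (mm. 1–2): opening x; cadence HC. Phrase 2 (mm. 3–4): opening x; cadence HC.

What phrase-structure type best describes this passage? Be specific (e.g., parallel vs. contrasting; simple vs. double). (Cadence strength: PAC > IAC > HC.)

repeated phrase

Both phrases have the same opening (x) and the same cadence (half cadence): the second is a restatement, not a consequent, so this is a repeated phrase rather than a period.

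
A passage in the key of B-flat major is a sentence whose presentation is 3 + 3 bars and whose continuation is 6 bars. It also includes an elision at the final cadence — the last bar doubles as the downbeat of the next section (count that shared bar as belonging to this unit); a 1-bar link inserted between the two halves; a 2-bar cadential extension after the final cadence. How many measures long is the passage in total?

15 measures

Basic sentence: 3 + 3 + 6 = 12 bars.
12 (basic form) + 1 (link) + 2 (cadential extension) = 15.
The elision shares a bar with the next section but does not change this unit's count.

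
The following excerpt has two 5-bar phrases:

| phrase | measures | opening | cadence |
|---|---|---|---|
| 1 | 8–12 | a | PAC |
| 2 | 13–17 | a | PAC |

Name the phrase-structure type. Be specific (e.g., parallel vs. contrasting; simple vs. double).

Both phrases have the same opening (a) and the same cadence (perfect authentic cadence): the second is a restatement, not a consequent, so this is a repeated phrase rather than a period.

repeated phrase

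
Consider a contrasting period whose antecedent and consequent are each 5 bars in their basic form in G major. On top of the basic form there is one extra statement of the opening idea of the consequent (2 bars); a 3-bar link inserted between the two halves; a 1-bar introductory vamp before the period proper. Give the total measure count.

Basic contrasting period: 5 + 5 = 10 bars.
10 (basic form) + 2 (extra statement) + 3 (link) + 1 (introduction) = 16.

16 measures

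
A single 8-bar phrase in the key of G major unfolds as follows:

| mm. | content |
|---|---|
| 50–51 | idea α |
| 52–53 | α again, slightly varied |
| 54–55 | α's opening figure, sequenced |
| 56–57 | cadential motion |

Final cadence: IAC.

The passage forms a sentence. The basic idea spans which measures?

measures 50–51

The presentation of a sentence is the basic idea (measures 50–51) plus its repetition (mm. 52-53); the basic idea is therefore mm. 50–51.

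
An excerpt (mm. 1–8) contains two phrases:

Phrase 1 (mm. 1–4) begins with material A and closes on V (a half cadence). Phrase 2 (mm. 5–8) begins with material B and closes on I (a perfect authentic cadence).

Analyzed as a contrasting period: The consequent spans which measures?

measures 5–8

The antecedent is the phrase ending with the weaker cadence (half cadence, phrase 1) and the consequent the one ending more conclusively (perfect authentic cadence, phrase 2); the consequent is mm. 5-8.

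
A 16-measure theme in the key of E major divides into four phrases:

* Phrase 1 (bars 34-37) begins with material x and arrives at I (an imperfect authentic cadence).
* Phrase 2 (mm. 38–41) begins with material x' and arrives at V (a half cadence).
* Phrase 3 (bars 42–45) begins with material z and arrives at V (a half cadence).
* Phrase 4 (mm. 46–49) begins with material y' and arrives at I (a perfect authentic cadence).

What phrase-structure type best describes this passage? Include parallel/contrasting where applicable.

contrasting double period

Four phrases in two halves: the first half (mm. 34–41) ends with a half cadence, the second (mm. 42–49) with a perfect authentic cadence — a large antecedent–consequent pair, i.e. a double period.
Phrase 3 begins with different material from phrase 1, making it contrasting.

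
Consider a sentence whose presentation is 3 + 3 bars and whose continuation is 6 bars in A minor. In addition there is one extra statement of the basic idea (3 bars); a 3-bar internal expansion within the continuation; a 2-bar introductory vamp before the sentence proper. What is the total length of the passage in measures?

20 measures

Basic sentence: 3 + 3 + 6 = 12 bars.
12 (basic form) + 3 (extra statement) + 3 (internal expansion) + 2 (introduction) = 20.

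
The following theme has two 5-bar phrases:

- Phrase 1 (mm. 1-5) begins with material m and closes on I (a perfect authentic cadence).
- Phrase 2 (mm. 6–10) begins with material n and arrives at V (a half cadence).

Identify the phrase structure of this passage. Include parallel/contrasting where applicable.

phrase group

The second phrase closes with a half cadence, which is not stronger than the first phrase's perfect authentic cadence; without a weak→strong cadential pair there is no antecedent–consequent relationship, so this is a phrase group rather than a period.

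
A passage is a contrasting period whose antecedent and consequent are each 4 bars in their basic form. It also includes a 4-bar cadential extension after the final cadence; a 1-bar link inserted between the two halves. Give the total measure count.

13 measures

Basic contrasting period: 4 + 4 = 8 bars.
8 (basic form) + 4 (cadential extension) + 1 (link) = 13.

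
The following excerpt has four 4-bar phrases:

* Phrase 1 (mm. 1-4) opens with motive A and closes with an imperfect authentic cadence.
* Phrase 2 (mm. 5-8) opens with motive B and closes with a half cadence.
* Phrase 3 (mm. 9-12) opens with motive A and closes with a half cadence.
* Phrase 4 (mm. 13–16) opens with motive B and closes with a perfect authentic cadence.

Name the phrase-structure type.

parallel double period

Four phrases in two halves: the first half (measures 1–8) ends with a half cadence, the second (mm. 9–16) with a perfect authentic cadence — a large antecedent–consequent pair, i.e. a double period.
Phrase 3 begins with the same material as phrase 1, making it parallel.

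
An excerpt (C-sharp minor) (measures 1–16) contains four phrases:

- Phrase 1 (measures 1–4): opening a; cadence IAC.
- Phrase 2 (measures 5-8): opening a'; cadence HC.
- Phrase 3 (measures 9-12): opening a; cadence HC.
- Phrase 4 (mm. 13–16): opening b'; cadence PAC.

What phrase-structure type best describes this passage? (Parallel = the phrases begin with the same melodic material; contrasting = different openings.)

Four phrases in two halves: the first half (bars 1-8) ends with a half cadence, the second (mm. 9-16) with a perfect authentic cadence — a large antecedent–consequent pair, i.e. a double period.
Phrase 3 begins with the same material as phrase 1, making it parallel.

parallel double period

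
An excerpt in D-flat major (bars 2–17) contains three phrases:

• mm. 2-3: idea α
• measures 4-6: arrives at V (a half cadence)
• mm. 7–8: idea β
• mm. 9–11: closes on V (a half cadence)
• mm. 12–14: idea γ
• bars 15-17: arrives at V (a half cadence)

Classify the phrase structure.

The final phrase closes with a half cadence, which is not stronger than the preceding half cadence; the 3 phrases lack an overall antecedent–consequent design and so form a phrase group.

phrase group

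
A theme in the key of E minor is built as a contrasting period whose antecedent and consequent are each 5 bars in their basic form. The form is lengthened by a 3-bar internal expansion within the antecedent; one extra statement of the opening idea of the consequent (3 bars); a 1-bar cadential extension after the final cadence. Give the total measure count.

Basic contrasting period: 5 + 5 = 10 bars.
10 (basic form) + 3 (internal expansion) + 3 (extra statement) + 1 (cadential extension) = 17.

17 measures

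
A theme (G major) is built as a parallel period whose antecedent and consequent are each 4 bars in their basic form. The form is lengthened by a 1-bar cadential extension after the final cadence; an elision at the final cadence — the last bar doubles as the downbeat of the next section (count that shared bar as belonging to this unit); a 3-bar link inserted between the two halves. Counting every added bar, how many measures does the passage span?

Basic parallel period: 4 + 4 = 8 bars.
8 (basic form) + 1 (cadential extension) + 3 (link) = 12.
The elision shares a bar with the next section but does not change this unit's count.

12 measures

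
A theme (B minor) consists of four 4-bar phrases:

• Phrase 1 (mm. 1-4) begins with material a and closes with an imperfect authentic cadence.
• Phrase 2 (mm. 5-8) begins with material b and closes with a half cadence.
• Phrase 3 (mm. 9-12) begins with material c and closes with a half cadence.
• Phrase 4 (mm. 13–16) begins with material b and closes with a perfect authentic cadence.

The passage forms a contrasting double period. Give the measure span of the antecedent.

measures 1–8

In a double period the four phrases pair into a large antecedent (phrases 1–2, ending half cadence) and a large consequent (phrases 3–4, ending perfect authentic cadence). The antecedent spans mm. 1–8.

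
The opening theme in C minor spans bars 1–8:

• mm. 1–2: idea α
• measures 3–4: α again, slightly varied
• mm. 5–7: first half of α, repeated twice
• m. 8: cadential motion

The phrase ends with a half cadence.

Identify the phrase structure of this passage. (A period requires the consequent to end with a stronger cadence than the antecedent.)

sentence

Basic idea (mm. 1-2) + its repetition (mm. 3-4) form the presentation; fragmentation and cadence (bars 5-8) form the continuation — the 8-bar whole is a sentence.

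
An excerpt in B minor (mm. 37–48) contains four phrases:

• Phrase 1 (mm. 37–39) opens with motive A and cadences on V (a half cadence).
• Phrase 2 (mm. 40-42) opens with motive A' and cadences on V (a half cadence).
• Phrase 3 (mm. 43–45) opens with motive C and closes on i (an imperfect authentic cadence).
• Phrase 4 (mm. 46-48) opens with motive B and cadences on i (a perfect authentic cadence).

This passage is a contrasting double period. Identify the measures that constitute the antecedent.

measures 37–42

In a double period the four phrases pair into a large antecedent (phrases 1–2, ending half cadence) and a large consequent (phrases 3–4, ending perfect authentic cadence). The antecedent spans mm. 37-42.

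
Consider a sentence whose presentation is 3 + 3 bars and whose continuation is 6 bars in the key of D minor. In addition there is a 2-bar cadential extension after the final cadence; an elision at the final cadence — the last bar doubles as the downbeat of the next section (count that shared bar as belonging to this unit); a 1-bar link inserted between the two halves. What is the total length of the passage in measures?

15 measures

Basic sentence: 3 + 3 + 6 = 12 bars.
12 (basic form) + 2 (cadential extension) + 1 (link) = 15.
The elision shares a bar with the next section but does not change this unit's count.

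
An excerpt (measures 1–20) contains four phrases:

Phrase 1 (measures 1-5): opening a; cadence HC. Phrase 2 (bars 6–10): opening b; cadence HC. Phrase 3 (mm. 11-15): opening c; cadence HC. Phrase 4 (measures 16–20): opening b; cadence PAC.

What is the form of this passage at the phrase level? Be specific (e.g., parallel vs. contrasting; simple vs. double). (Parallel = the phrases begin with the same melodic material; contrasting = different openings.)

Four phrases in two halves: the first half (measures 1-10) ends with a half cadence, the second (mm. 11-20) with a perfect authentic cadence — a large antecedent–consequent pair, i.e. a double period.
Phrase 3 begins with different material from phrase 1, making it contrasting.

contrasting double period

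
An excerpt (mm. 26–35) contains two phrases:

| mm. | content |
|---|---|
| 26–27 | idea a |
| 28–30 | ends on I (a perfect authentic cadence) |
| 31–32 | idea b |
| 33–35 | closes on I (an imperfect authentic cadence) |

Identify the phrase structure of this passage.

phrase group

The second phrase closes with an imperfect authentic cadence, which is not stronger than the first phrase's perfect authentic cadence; without a weak→strong cadential pair there is no antecedent–consequent relationship, so this is a phrase group rather than a period.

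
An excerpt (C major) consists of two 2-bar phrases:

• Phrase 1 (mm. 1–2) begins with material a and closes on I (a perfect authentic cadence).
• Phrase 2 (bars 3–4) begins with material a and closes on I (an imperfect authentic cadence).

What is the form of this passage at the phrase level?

The second phrase closes with an imperfect authentic cadence, which is not stronger than the first phrase's perfect authentic cadence; without a weak→strong cadential pair there is no antecedent–consequent relationship, so this is a phrase group rather than a period.

phrase group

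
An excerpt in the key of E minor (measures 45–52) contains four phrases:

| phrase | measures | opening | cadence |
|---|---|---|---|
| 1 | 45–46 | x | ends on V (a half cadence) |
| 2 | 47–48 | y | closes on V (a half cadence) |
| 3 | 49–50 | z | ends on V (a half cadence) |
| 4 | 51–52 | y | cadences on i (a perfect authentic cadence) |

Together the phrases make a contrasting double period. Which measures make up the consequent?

In a double period the first pair of phrases (ending half cadence) is the large antecedent and the second pair (ending perfect authentic cadence) is the large consequent; the consequent is measures 49–52.

measures 49–52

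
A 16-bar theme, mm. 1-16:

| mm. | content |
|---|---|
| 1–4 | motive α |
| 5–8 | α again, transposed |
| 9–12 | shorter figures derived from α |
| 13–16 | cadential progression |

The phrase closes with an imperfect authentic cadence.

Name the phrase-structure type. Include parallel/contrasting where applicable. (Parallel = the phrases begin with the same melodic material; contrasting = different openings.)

sentence

Basic idea (mm. 1–4) + its repetition (measures 5–8) form the presentation; fragmentation and cadence (mm. 9–16) form the continuation — the 16-bar whole is a sentence.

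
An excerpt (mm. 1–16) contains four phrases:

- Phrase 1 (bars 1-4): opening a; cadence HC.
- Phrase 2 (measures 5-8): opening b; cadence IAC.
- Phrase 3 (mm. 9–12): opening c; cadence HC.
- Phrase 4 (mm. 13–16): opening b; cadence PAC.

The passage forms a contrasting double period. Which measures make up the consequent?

In a double period the first pair of phrases (ending imperfect authentic cadence) is the large antecedent and the second pair (ending perfect authentic cadence) is the large consequent; the consequent is measures 9–16.

measures 9–16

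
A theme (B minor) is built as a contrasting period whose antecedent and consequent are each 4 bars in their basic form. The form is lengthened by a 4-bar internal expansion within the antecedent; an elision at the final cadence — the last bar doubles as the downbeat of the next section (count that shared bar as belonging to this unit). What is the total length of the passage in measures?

12 measures

Basic contrasting period: 4 + 4 = 8 bars.
8 (basic form) + 4 (internal expansion) = 12.
The elision shares a bar with the next section but does not change this unit's count.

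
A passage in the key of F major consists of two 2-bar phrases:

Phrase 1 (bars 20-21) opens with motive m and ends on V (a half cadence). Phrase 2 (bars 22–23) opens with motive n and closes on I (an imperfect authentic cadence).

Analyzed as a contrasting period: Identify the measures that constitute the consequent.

measures 22–23

The antecedent is the phrase ending with the weaker cadence (half cadence, phrase 1) and the consequent the one ending more conclusively (imperfect authentic cadence, phrase 2); the consequent is bars 22–23.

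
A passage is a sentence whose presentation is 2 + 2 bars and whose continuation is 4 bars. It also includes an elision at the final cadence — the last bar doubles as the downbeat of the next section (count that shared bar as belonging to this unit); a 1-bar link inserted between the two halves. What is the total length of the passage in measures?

9 measures

Basic sentence: 2 + 2 + 4 = 8 bars.
8 (basic form) + 1 (link) = 9.
The elision shares a bar with the next section but does not change this unit's count.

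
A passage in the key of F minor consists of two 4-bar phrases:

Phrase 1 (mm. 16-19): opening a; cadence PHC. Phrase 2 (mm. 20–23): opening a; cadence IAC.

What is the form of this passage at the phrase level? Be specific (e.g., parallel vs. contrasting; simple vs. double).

parallel period

Phrase 1 ends with a Phrygian half cadence (weaker) and phrase 2 with an imperfect authentic cadence (stronger): antecedent + consequent = a period.
The two phrases open with the same material (a / a), so the period is parallel.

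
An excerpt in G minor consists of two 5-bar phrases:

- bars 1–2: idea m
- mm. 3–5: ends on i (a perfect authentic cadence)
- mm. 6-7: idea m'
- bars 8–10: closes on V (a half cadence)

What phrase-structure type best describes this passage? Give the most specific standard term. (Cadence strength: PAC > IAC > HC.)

The second phrase closes with a half cadence, which is not stronger than the first phrase's perfect authentic cadence; without a weak→strong cadential pair there is no antecedent–consequent relationship, so this is a phrase group rather than a period.

phrase group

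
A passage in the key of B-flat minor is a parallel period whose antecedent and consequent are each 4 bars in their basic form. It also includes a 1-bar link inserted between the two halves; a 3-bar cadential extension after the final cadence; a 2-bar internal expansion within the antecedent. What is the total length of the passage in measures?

Basic parallel period: 4 + 4 = 8 bars.
8 (basic form) + 1 (link) + 3 (cadential extension) + 2 (internal expansion) = 14.

14 measures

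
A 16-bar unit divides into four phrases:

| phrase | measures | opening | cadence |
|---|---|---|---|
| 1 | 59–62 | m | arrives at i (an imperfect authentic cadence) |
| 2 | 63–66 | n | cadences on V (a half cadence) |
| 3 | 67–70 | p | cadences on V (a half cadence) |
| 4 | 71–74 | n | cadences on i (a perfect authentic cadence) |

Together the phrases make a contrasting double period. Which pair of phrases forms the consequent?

In a double period the first pair of phrases (ending half cadence) is the large antecedent and the second pair (ending perfect authentic cadence) is the large consequent; the consequent is phrases 3 and 4.

phrases 3 and 4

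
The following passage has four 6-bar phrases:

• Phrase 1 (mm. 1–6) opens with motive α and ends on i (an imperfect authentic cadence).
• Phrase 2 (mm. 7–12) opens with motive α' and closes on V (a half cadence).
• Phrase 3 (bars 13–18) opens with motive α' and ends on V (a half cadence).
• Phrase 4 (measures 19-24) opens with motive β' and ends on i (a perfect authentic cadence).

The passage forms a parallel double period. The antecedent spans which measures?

In a double period the four phrases pair into a large antecedent (phrases 1–2, ending half cadence) and a large consequent (phrases 3–4, ending perfect authentic cadence). The antecedent spans mm. 1-12.

measures 1–12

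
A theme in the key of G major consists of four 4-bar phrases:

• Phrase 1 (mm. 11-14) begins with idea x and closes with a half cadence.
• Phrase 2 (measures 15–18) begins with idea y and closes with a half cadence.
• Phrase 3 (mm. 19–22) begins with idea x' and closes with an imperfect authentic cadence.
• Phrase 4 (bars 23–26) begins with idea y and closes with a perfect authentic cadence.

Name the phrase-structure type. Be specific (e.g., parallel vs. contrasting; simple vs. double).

Four phrases in two halves: the first half (bars 11-18) ends with a half cadence, the second (mm. 19–26) with a perfect authentic cadence — a large antecedent–consequent pair, i.e. a double period.
Phrase 3 begins with the same material as phrase 1, making it parallel.

parallel double period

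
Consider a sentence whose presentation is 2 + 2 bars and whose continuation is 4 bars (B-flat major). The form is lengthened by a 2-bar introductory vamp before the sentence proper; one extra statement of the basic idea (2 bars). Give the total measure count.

Basic sentence: 2 + 2 + 4 = 8 bars.
8 (basic form) + 2 (introduction) + 2 (extra statement) = 12.

12 measures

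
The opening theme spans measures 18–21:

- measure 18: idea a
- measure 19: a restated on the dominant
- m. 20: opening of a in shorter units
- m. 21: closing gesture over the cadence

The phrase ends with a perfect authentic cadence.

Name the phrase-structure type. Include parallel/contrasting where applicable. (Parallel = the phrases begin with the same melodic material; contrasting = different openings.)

sentence

Basic idea (m. 18) + its repetition (bar 19) form the presentation; fragmentation and cadence (mm. 20-21) form the continuation — the 4-bar whole is a sentence.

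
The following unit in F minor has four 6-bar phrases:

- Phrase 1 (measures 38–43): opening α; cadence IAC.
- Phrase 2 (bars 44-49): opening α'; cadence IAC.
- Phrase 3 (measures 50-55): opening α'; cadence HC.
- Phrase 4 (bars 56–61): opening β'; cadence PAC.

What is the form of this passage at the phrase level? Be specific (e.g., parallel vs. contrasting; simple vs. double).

parallel double period

Four phrases in two halves: the first half (bars 38–49) ends with an imperfect authentic cadence, the second (measures 50-61) with a perfect authentic cadence — a large antecedent–consequent pair, i.e. a double period.
Phrase 3 begins with the same material as phrase 1, making it parallel.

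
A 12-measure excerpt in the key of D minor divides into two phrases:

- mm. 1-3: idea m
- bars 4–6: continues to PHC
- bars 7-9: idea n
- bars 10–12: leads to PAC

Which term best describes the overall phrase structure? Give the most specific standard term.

Phrase 1 ends with a Phrygian half cadence (weaker) and phrase 2 with a perfect authentic cadence (stronger): antecedent + consequent = a period.
The two phrases open with different material (m / n), so the period is contrasting.

contrasting period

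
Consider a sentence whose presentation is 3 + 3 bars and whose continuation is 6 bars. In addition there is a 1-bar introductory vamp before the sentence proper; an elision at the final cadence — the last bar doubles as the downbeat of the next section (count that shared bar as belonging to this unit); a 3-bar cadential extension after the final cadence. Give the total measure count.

Basic sentence: 3 + 3 + 6 = 12 bars.
12 (basic form) + 1 (introduction) + 3 (cadential extension) = 16.
The elision shares a bar with the next section but does not change this unit's count.

16 measures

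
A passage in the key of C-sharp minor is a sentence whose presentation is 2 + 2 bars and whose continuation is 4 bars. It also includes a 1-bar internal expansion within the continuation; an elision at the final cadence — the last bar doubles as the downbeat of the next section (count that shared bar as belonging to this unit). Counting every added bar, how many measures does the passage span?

9 measures

Basic sentence: 2 + 2 + 4 = 8 bars.
8 (basic form) + 1 (internal expansion) = 9.
The elision shares a bar with the next section but does not change this unit's count.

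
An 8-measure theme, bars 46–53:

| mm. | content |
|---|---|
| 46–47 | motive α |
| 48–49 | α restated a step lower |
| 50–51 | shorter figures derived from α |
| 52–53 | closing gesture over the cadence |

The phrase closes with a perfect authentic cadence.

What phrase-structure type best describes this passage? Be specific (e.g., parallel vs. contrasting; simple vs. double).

Basic idea (mm. 46–47) + its repetition (bars 48–49) form the presentation; fragmentation and cadence (mm. 50–53) form the continuation — the 8-bar whole is a sentence.

sentence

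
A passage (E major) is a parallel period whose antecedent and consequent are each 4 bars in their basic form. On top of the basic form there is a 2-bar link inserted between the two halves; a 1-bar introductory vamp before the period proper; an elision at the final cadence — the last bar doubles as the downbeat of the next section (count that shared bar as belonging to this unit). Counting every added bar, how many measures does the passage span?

Basic parallel period: 4 + 4 = 8 bars.
8 (basic form) + 2 (link) + 1 (introduction) = 11.
The elision shares a bar with the next section but does not change this unit's count.

11 measures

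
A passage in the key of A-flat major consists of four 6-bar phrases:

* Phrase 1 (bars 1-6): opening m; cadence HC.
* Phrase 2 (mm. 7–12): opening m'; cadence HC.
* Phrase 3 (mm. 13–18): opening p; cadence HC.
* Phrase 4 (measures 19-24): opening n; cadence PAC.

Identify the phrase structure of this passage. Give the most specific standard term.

Four phrases in two halves: the first half (bars 1-12) ends with a half cadence, the second (measures 13–24) with a perfect authentic cadence — a large antecedent–consequent pair, i.e. a double period.
Phrase 3 begins with different material from phrase 1, making it contrasting.

contrasting double period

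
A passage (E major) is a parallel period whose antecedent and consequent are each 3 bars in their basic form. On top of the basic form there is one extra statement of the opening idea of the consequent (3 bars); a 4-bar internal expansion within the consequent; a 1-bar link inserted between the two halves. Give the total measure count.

Basic parallel period: 3 + 3 = 6 bars.
6 (basic form) + 3 (extra statement) + 4 (internal expansion) + 1 (link) = 14.

14 measures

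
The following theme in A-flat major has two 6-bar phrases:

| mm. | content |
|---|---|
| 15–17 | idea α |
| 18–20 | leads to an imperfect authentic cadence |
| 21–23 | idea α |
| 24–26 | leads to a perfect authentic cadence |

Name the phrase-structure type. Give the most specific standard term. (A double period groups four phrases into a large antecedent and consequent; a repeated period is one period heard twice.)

parallel period

Phrase 1 ends with an imperfect authentic cadence (weaker) and phrase 2 with a perfect authentic cadence (stronger): antecedent + consequent = a period.
The two phrases open with the same material (α / α), so the period is parallel.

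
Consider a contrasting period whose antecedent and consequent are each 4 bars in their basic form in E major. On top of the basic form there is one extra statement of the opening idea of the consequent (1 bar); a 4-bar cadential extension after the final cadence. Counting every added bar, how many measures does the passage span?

Basic contrasting period: 4 + 4 = 8 bars.
8 (basic form) + 1 (extra statement) + 4 (cadential extension) = 13.

13 measures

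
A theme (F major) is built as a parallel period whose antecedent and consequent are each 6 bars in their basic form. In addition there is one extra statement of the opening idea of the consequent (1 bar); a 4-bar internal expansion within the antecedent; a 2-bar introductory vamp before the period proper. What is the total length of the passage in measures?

19 measures

Basic parallel period: 6 + 6 = 12 bars.
12 (basic form) + 1 (extra statement) + 4 (internal expansion) + 2 (introduction) = 19.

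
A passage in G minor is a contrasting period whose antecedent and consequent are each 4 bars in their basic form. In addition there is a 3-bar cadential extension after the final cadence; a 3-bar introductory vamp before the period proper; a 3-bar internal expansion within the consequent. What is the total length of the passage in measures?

17 measures

Basic contrasting period: 4 + 4 = 8 bars.
8 (basic form) + 3 (cadential extension) + 3 (introduction) + 3 (internal expansion) = 17.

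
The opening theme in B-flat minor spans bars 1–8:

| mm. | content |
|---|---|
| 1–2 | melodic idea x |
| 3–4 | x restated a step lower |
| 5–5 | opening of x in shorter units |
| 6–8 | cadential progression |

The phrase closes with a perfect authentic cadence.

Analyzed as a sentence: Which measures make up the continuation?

After the presentation (mm. 1–4), the continuation covers the fragmentation through the cadence: bars 5–8.

measures 5–8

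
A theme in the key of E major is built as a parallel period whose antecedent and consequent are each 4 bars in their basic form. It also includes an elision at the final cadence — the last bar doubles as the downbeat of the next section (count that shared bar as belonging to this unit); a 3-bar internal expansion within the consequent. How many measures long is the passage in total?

11 measures

Basic parallel period: 4 + 4 = 8 bars.
8 (basic form) + 3 (internal expansion) = 11.
The elision shares a bar with the next section but does not change this unit's count.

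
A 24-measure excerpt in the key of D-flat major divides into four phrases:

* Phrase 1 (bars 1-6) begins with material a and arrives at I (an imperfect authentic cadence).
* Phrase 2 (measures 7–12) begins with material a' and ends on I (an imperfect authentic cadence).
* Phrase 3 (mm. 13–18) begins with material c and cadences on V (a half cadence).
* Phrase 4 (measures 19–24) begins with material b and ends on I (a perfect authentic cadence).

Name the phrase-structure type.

contrasting double period

Four phrases in two halves: the first half (measures 1–12) ends with an imperfect authentic cadence, the second (mm. 13-24) with a perfect authentic cadence — a large antecedent–consequent pair, i.e. a double period.
Phrase 3 begins with different material from phrase 1, making it contrasting.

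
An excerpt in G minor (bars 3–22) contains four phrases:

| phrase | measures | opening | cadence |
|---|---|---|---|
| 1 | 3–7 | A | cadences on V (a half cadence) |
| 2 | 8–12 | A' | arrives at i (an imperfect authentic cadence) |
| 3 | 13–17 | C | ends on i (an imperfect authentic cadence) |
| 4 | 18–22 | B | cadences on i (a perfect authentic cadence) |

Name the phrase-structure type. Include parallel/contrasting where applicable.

contrasting double period

Four phrases in two halves: the first half (measures 3–12) ends with an imperfect authentic cadence, the second (mm. 13–22) with a perfect authentic cadence — a large antecedent–consequent pair, i.e. a double period.
Phrase 3 begins with different material from phrase 1, making it contrasting.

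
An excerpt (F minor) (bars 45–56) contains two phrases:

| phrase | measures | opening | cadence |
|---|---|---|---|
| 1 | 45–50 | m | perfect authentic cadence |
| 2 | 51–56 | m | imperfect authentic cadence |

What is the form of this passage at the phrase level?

phrase group

The second phrase closes with an imperfect authentic cadence, which is not stronger than the first phrase's perfect authentic cadence; without a weak→strong cadential pair there is no antecedent–consequent relationship, so this is a phrase group rather than a period.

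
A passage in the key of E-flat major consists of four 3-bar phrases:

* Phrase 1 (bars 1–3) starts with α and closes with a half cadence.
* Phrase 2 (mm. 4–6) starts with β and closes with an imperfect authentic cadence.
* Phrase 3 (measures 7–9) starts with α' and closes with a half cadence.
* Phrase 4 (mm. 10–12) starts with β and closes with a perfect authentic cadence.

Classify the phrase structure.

Four phrases in two halves: the first half (mm. 1–6) ends with an imperfect authentic cadence, the second (mm. 7–12) with a perfect authentic cadence — a large antecedent–consequent pair, i.e. a double period.
Phrase 3 begins with the same material as phrase 1, making it parallel.

parallel double period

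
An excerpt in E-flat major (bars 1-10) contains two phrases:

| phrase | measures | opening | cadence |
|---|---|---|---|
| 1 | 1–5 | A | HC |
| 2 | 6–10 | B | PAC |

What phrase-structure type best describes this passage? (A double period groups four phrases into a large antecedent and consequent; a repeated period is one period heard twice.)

contrasting period

Phrase 1 ends with a half cadence (weaker) and phrase 2 with a perfect authentic cadence (stronger): antecedent + consequent = a period.
The two phrases open with different material (A / B), so the period is contrasting.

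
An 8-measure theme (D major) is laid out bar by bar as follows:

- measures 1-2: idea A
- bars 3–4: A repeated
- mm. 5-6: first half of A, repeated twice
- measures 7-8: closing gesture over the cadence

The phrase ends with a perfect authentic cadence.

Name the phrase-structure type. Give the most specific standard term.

sentence

Basic idea (bars 1-2) + its repetition (mm. 3–4) form the presentation; fragmentation and cadence (measures 5–8) form the continuation — the 8-bar whole is a sentence.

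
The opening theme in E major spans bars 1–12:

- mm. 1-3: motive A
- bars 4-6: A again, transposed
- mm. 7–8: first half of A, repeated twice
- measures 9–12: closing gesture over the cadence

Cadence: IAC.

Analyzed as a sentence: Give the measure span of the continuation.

measures 7–12

After the presentation (mm. 1-6), the continuation covers the fragmentation through the cadence: bars 7-12.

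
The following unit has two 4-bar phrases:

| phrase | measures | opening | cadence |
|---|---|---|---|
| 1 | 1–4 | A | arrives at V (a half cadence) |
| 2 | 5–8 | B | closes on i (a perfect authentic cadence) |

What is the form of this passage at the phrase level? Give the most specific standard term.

Phrase 1 ends with a half cadence (weaker) and phrase 2 with a perfect authentic cadence (stronger): antecedent + consequent = a period.
The two phrases open with different material (A / B), so the period is contrasting.

contrasting period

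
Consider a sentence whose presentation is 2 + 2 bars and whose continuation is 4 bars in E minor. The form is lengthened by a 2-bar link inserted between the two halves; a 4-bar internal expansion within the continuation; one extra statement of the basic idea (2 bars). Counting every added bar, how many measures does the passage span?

16 measures

Basic sentence: 2 + 2 + 4 = 8 bars.
8 (basic form) + 2 (link) + 4 (internal expansion) + 2 (extra statement) = 16.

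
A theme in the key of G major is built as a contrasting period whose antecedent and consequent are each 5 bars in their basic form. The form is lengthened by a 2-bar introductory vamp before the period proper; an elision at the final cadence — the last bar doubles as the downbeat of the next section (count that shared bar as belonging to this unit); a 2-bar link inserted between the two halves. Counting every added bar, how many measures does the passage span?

14 measures

Basic contrasting period: 5 + 5 = 10 bars.
10 (basic form) + 2 (introduction) + 2 (link) = 14.
The elision shares a bar with the next section but does not change this unit's count.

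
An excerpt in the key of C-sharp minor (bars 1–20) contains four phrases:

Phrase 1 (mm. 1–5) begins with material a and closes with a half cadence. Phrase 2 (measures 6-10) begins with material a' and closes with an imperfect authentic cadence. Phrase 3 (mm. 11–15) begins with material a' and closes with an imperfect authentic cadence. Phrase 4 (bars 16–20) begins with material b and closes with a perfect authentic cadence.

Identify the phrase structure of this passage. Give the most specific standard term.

Four phrases in two halves: the first half (mm. 1-10) ends with an imperfect authentic cadence, the second (measures 11–20) with a perfect authentic cadence — a large antecedent–consequent pair, i.e. a double period.
Phrase 3 begins with the same material as phrase 1, making it parallel.

parallel double period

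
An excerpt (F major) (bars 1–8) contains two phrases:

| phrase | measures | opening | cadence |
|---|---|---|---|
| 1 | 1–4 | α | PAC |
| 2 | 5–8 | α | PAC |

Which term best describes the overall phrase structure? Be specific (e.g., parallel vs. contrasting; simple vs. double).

repeated phrase

Both phrases have the same opening (α) and the same cadence (perfect authentic cadence): the second is a restatement, not a consequent, so this is a repeated phrase rather than a period.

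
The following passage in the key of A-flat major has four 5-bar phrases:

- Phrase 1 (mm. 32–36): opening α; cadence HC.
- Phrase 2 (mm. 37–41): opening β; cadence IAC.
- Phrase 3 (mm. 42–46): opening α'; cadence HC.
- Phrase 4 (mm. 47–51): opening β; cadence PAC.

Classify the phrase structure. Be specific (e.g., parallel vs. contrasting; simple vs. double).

Four phrases in two halves: the first half (mm. 32–41) ends with an imperfect authentic cadence, the second (bars 42–51) with a perfect authentic cadence — a large antecedent–consequent pair, i.e. a double period.
Phrase 3 begins with the same material as phrase 1, making it parallel.

parallel double period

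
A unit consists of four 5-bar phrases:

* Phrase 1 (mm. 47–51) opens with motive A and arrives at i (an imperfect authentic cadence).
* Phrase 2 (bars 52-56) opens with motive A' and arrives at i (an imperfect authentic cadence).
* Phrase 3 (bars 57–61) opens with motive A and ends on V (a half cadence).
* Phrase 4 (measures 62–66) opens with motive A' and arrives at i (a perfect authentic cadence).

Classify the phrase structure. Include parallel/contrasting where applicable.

parallel double period

Four phrases in two halves: the first half (measures 47-56) ends with an imperfect authentic cadence, the second (mm. 57–66) with a perfect authentic cadence — a large antecedent–consequent pair, i.e. a double period.
Phrase 3 begins with the same material as phrase 1, making it parallel.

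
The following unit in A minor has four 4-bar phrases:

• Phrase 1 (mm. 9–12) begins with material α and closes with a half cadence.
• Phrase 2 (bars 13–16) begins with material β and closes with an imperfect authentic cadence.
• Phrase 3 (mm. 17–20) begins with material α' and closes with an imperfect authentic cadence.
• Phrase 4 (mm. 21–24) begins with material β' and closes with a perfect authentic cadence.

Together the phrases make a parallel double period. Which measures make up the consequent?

In a double period the first pair of phrases (ending imperfect authentic cadence) is the large antecedent and the second pair (ending perfect authentic cadence) is the large consequent; the consequent is measures 17–24.

measures 17–24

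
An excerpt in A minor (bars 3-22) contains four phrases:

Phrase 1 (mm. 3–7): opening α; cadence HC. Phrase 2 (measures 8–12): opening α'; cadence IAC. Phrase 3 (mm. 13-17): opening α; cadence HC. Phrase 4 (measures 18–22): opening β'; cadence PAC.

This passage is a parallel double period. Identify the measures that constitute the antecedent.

In a double period the four phrases pair into a large antecedent (phrases 1–2, ending imperfect authentic cadence) and a large consequent (phrases 3–4, ending perfect authentic cadence). The antecedent spans mm. 3-12.

measures 3–12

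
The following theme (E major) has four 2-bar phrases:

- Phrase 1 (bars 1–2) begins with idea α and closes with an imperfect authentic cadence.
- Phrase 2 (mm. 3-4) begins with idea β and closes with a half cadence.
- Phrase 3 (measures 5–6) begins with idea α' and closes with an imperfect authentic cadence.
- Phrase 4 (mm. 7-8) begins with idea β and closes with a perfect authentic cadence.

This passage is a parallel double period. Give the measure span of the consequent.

In a double period the four phrases pair into a large antecedent (phrases 1–2, ending half cadence) and a large consequent (phrases 3–4, ending perfect authentic cadence). The consequent spans measures 5-8.

measures 5–8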